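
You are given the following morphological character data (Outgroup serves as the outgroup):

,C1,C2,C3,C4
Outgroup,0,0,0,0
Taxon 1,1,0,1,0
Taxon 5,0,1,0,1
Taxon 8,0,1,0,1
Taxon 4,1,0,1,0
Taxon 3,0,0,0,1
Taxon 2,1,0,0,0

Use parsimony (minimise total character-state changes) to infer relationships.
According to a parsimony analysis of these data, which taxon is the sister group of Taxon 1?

Taxon 4

The outgroup has state '0' for every character, so '1' is the derived state throughout.
C1 (derived state '1') is shared by Taxon 1, Taxon 2, and Taxon 4 — a synapomorphy uniting that clade.
C2: derived state '1' in Taxon 5 and Taxon 8 only — synapomorphy for {Taxon 5, Taxon 8}.
Only Taxon 1 and Taxon 4 show the derived state '1' for C3, supporting them as a clade.
C4: derived state '1' in Taxon 3, Taxon 5, and Taxon 8 only — synapomorphy for {Taxon 3, Taxon 5, Taxon 8}.
Most parsimonious ingroup topology: (((Taxon 1,Taxon 4),Taxon 2),((Taxon 5,Taxon 8),Taxon 3)).
Taxon 1 and Taxon 4 form a cherry on this tree, so they are sister taxa.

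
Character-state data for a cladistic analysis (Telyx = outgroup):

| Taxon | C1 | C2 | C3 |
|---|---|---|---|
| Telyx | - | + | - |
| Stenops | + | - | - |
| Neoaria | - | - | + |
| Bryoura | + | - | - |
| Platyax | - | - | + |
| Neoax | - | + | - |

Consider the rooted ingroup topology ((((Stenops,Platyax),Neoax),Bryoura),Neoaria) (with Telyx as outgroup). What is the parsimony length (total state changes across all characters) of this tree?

Map each character onto ((((Stenops,Platyax),Neoax),Bryoura),Neoaria) (rooted by Telyx) and count the minimum state changes it requires (Fitch parsimony):
C1: 2; C2: 2; C3: 2.
Total tree length = 6.

6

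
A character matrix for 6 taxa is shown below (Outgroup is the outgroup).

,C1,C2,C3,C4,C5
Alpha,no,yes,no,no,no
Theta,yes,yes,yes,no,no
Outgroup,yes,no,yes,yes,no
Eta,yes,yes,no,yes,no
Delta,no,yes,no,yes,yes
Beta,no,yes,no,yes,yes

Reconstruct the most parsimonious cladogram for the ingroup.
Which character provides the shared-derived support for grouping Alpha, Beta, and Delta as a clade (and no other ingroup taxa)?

C1

Character polarity is set by the outgroup: the derived state is whichever differs from the outgroup's state, so for C1, C3, C4 the derived state is 'no', and for the remaining characters it is 'yes'.
C1: derived state 'no' in Alpha, Beta, and Delta only — synapomorphy for {Alpha, Beta, Delta}.
All ingroup taxa share the derived state 'yes' for C2; it defines the ingroup but does not resolve relationships within it.
C3: derived state 'no' in Alpha, Beta, Delta, and Eta only — synapomorphy for {Alpha, Beta, Delta, Eta}.
C4 groups Alpha and Theta, which is incompatible with the clades supported by the remaining characters; treating it as convergent (homoplasy) costs fewer steps than any alternative tree.
C5 (derived state 'yes') is shared by Beta and Delta — a synapomorphy uniting that clade.
Most parsimonious ingroup topology: ((Eta,(Alpha,(Delta,Beta))),Theta).
The clade {Alpha, Beta, Delta} is supported by C1: its derived state 'no' occurs in exactly those taxa and in no other taxon (including the outgroup).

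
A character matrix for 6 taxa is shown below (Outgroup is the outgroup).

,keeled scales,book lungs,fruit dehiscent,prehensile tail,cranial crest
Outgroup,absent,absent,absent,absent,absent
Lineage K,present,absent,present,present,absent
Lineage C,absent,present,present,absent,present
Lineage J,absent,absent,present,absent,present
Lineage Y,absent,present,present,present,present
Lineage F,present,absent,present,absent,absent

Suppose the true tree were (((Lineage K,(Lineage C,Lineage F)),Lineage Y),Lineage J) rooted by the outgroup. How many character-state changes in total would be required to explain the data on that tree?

Map each character onto (((Lineage K,(Lineage C,Lineage F)),Lineage Y),Lineage J) (rooted by Outgroup) and count the minimum state changes it requires (Fitch parsimony):
keeled scales: 2; book lungs: 2; fruit dehiscent: 1; prehensile tail: 2; cranial crest: 3.
Total tree length = 10.

10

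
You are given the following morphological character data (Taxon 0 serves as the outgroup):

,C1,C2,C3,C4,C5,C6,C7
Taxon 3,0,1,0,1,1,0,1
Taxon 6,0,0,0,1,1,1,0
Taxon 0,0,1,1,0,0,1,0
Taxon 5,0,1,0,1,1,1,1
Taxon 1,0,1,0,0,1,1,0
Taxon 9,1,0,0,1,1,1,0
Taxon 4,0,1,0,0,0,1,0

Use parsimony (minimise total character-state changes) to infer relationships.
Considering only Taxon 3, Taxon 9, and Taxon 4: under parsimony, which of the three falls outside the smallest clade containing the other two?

Character polarity is set by the outgroup: the derived state is whichever differs from the outgroup's state, so for C2, C3, C6 the derived state is '0', and for the remaining characters it is '1'.
C1 (derived state '1') is unique to Taxon 9 (autapomorphy; uninformative for grouping).
C2: derived state '0' in Taxon 6 and Taxon 9 only — synapomorphy for {Taxon 6, Taxon 9}.
C3 (derived state '0') is shared by all ingroup taxa — unites the whole ingroup.
C4: derived state '1' in Taxon 3, Taxon 5, Taxon 6, and Taxon 9 only — synapomorphy for {Taxon 3, Taxon 5, Taxon 6, Taxon 9}.
Only Taxon 1, Taxon 3, Taxon 5, Taxon 6, and Taxon 9 show the derived state '1' for C5, supporting them as a clade.
C6 (derived state '0') is unique to Taxon 3 (autapomorphy; uninformative for grouping).
C7: derived state '1' in Taxon 3 and Taxon 5 only — synapomorphy for {Taxon 3, Taxon 5}.
Most parsimonious ingroup topology: ((((Taxon 3,Taxon 5),(Taxon 6,Taxon 9)),Taxon 1),Taxon 4).
Taxon 3 and Taxon 9 share a more recent common ancestor with each other than either does with Taxon 4, so Taxon 4 is the least closely related of the three.

Taxon 4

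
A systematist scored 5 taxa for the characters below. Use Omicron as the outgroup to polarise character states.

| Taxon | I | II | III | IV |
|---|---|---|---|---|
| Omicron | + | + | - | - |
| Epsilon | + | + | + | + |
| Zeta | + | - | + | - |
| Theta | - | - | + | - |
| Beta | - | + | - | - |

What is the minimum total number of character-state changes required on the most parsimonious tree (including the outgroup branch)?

Character polarity is set by the outgroup: the derived state is whichever differs from the outgroup's state, so for I, II the derived state is '-', and for the remaining characters it is '+'.
I groups Beta and Theta, which is incompatible with the clades supported by the remaining characters; treating it as convergent (homoplasy) costs fewer steps than any alternative tree.
Only Theta and Zeta show the derived state '-' for II, supporting them as a clade.
III (derived state '+') is shared by Epsilon, Theta, and Zeta — a synapomorphy uniting that clade.
IV (derived state '+') is unique to Epsilon (autapomorphy; uninformative for grouping).
Most parsimonious ingroup topology: ((Epsilon,(Zeta,Theta)),Beta).
Changes per character on this tree: I: 2; II: 1; III: 1; IV: 1.
Total = 5.

5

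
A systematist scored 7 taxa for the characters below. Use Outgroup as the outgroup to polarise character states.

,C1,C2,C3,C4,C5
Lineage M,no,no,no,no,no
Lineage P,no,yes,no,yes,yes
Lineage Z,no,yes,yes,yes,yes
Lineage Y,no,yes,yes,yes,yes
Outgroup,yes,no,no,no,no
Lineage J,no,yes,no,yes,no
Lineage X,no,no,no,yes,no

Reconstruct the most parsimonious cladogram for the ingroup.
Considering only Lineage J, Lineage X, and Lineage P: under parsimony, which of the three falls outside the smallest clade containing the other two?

Character polarity is set by the outgroup: the derived state is whichever differs from the outgroup's state, so for C1 the derived state is 'no', and for the remaining characters it is 'yes'.
C1 (derived state 'no') is shared by all ingroup taxa — unites the whole ingroup.
Only Lineage J, Lineage P, Lineage Y, and Lineage Z show the derived state 'yes' for C2, supporting them as a clade.
C3: derived state 'yes' in Lineage Y and Lineage Z only — synapomorphy for {Lineage Y, Lineage Z}.
C4 (derived state 'yes') is shared by Lineage J, Lineage P, Lineage X, Lineage Y, and Lineage Z — a synapomorphy uniting that clade.
Only Lineage P, Lineage Y, and Lineage Z show the derived state 'yes' for C5, supporting them as a clade.
Most parsimonious ingroup topology: (((((Lineage Y,Lineage Z),Lineage P),Lineage J),Lineage X),Lineage M).
Lineage P and Lineage J share a more recent common ancestor with each other than either does with Lineage X, so Lineage X is the least closely related of the three.

Lineage X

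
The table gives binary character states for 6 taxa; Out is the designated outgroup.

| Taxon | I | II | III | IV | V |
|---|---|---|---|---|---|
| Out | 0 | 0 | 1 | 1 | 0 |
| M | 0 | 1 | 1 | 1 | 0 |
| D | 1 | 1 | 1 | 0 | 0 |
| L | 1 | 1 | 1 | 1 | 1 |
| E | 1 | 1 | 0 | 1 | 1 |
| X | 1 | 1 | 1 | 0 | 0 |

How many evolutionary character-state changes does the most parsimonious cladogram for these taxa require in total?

5

Character polarity is set by the outgroup: the derived state is whichever differs from the outgroup's state, so for III, IV the derived state is '0', and for the remaining characters it is '1'.
I (derived state '1') is shared by D, E, L, and X — a synapomorphy uniting that clade.
All ingroup taxa share the derived state '1' for II; it defines the ingroup but does not resolve relationships within it.
III: derived state '0' in E only — an autapomorphy, so it tells us nothing about relationships among taxa.
Only D and X show the derived state '0' for IV, supporting them as a clade.
V: derived state '1' in E and L only — synapomorphy for {E, L}.
Most parsimonious ingroup topology: (M,((D,X),(L,E))).
Changes per character on this tree: I: 1; II: 1; III: 1; IV: 1; V: 1.
Total = 5.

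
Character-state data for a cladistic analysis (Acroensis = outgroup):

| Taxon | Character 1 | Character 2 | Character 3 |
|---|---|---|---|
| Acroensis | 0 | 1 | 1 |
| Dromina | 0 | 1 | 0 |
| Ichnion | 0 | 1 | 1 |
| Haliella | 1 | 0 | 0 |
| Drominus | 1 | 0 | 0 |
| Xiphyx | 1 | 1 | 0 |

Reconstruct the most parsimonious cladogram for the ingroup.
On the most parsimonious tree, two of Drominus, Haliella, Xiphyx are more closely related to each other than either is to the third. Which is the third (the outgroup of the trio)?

Character polarity is set by the outgroup: the derived state is whichever differs from the outgroup's state, so for Character 2, Character 3 the derived state is '0', and for the remaining characters it is '1'.
Only Drominus, Haliella, and Xiphyx show the derived state '1' for Character 1, supporting them as a clade.
Only Drominus and Haliella show the derived state '0' for Character 2, supporting them as a clade.
Character 3: derived state '0' in Dromina, Drominus, Haliella, and Xiphyx only — synapomorphy for {Dromina, Drominus, Haliella, Xiphyx}.
Most parsimonious ingroup topology: ((Dromina,((Haliella,Drominus),Xiphyx)),Ichnion).
Drominus and Haliella share a more recent common ancestor with each other than either does with Xiphyx, so Xiphyx is the least closely related of the three.

Xiphyx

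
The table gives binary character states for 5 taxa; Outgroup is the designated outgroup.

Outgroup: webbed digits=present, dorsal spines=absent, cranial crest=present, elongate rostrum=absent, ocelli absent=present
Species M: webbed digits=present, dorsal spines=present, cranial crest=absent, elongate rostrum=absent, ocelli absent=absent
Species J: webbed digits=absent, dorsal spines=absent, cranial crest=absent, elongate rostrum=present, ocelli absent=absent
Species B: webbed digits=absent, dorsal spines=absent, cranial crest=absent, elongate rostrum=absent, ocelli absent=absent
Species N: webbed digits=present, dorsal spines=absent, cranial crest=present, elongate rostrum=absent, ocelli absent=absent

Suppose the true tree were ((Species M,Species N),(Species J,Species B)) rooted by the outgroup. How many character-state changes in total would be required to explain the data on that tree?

6

Map each character onto ((Species M,Species N),(Species J,Species B)) (rooted by Outgroup) and count the minimum state changes it requires (Fitch parsimony):
webbed digits: 1; dorsal spines: 1; cranial crest: 2; elongate rostrum: 1; ocelli absent: 1.
Total tree length = 6.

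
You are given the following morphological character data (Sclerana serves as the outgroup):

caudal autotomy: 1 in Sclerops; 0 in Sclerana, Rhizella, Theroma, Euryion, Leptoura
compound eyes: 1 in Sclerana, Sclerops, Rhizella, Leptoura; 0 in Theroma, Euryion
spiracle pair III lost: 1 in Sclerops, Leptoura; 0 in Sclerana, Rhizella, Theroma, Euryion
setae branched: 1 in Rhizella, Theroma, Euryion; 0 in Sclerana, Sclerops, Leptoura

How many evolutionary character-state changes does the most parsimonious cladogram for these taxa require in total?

Character polarity is set by the outgroup: the derived state is whichever differs from the outgroup's state, so for compound eyes the derived state is '0', and for the remaining characters it is '1'.
caudal autotomy (derived state '1') is unique to Sclerops (autapomorphy; uninformative for grouping).
compound eyes (derived state '0') is shared by Euryion and Theroma — a synapomorphy uniting that clade.
spiracle pair III lost (derived state '1') is shared by Leptoura and Sclerops — a synapomorphy uniting that clade.
setae branched: derived state '1' in Euryion, Rhizella, and Theroma only — synapomorphy for {Euryion, Rhizella, Theroma}.
Most parsimonious ingroup topology: ((Sclerops,Leptoura),(Rhizella,(Theroma,Euryion))).
Changes per character on this tree: caudal autotomy: 1; compound eyes: 1; spiracle pair III lost: 1; setae branched: 1.
Total = 4.

4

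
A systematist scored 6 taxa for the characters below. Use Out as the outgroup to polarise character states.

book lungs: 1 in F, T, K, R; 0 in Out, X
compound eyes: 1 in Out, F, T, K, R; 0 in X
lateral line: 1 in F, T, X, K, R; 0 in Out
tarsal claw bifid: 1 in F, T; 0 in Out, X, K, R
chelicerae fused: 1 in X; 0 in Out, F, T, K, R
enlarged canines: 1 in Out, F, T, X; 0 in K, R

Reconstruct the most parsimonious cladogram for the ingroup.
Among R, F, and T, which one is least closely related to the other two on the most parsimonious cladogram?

R

Character polarity is set by the outgroup: the derived state is whichever differs from the outgroup's state, so for compound eyes, enlarged canines the derived state is '0', and for the remaining characters it is '1'.
book lungs: derived state '1' in F, K, R, and T only — synapomorphy for {F, K, R, T}.
compound eyes (derived state '0') is unique to X (autapomorphy; uninformative for grouping).
lateral line (derived state '1') is shared by all ingroup taxa — unites the whole ingroup.
Only F and T show the derived state '1' for tarsal claw bifid, supporting them as a clade.
chelicerae fused: derived state '1' in X only — an autapomorphy, so it tells us nothing about relationships among taxa.
enlarged canines (derived state '0') is shared by K and R — a synapomorphy uniting that clade.
Most parsimonious ingroup topology: (((F,T),(K,R)),X).
F and T share a more recent common ancestor with each other than either does with R, so R is the least closely related of the three.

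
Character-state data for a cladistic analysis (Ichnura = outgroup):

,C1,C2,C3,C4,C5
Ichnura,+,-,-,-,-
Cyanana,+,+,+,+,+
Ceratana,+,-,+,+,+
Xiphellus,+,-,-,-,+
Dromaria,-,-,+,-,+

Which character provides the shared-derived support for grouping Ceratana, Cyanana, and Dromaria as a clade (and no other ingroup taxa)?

C3

Character polarity is set by the outgroup: the derived state is whichever differs from the outgroup's state, so for C1 the derived state is '-', and for the remaining characters it is '+'.
C1 (derived state '-') is unique to Dromaria (autapomorphy; uninformative for grouping).
C2 (derived state '+') is unique to Cyanana (autapomorphy; uninformative for grouping).
C3: derived state '+' in Ceratana, Cyanana, and Dromaria only — synapomorphy for {Ceratana, Cyanana, Dromaria}.
C4: derived state '+' in Ceratana and Cyanana only — synapomorphy for {Ceratana, Cyanana}.
All ingroup taxa share the derived state '+' for C5; it defines the ingroup but does not resolve relationships within it.
Most parsimonious ingroup topology: (((Cyanana,Ceratana),Dromaria),Xiphellus).
The clade {Ceratana, Cyanana, Dromaria} is supported by C3: its derived state '+' occurs in exactly those taxa and in no other taxon (including the outgroup).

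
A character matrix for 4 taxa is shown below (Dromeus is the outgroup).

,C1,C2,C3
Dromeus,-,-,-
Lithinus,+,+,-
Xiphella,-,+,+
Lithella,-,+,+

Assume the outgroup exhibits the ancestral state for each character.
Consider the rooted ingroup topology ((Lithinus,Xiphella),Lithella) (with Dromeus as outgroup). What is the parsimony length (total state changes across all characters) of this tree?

4

Map each character onto ((Lithinus,Xiphella),Lithella) (rooted by Dromeus) and count the minimum state changes it requires (Fitch parsimony):
C1: 1; C2: 1; C3: 2.
Total tree length = 4.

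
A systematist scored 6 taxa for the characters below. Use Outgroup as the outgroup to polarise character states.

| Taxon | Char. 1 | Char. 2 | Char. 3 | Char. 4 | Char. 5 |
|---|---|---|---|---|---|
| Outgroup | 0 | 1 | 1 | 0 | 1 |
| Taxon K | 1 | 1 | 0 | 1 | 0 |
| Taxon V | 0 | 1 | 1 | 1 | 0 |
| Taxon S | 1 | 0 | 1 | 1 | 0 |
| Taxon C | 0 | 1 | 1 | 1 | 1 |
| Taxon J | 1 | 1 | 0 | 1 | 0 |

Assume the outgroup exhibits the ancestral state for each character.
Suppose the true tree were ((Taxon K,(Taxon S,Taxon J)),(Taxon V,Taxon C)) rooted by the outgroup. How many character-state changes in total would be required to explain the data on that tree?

7

Map each character onto ((Taxon K,(Taxon S,Taxon J)),(Taxon V,Taxon C)) (rooted by Outgroup) and count the minimum state changes it requires (Fitch parsimony):
Char. 1: 1; Char. 2: 1; Char. 3: 2; Char. 4: 1; Char. 5: 2.
Total tree length = 7.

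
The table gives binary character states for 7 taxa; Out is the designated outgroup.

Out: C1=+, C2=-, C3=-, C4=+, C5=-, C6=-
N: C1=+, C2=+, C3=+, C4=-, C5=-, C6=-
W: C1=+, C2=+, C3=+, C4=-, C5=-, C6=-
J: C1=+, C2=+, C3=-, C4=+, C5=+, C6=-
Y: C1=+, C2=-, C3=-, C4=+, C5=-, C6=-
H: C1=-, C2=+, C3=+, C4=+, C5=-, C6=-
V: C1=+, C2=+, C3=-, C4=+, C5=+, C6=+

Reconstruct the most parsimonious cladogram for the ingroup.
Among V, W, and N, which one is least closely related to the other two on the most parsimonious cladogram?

Character polarity is set by the outgroup: the derived state is whichever differs from the outgroup's state, so for C1, C4 the derived state is '-', and for the remaining characters it is '+'.
C1 (derived state '-') is unique to H (autapomorphy; uninformative for grouping).
C2: derived state '+' in H, J, N, V, and W only — synapomorphy for {H, J, N, V, W}.
C3 (derived state '+') is shared by H, N, and W — a synapomorphy uniting that clade.
Only N and W show the derived state '-' for C4, supporting them as a clade.
Only J and V show the derived state '+' for C5, supporting them as a clade.
C6 (derived state '+') is unique to V (autapomorphy; uninformative for grouping).
Most parsimonious ingroup topology: ((((N,W),H),(J,V)),Y).
N and W share a more recent common ancestor with each other than either does with V, so V is the least closely related of the three.

V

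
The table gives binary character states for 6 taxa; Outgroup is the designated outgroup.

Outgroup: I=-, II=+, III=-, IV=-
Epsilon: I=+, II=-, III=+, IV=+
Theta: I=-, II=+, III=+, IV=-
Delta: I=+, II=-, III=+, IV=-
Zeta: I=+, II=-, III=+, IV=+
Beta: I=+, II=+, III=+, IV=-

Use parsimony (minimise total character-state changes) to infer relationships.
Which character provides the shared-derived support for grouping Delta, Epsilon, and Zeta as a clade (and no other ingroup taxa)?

Character polarity is set by the outgroup: the derived state is whichever differs from the outgroup's state, so for II the derived state is '-', and for the remaining characters it is '+'.
I: derived state '+' in Beta, Delta, Epsilon, and Zeta only — synapomorphy for {Beta, Delta, Epsilon, Zeta}.
II: derived state '-' in Delta, Epsilon, and Zeta only — synapomorphy for {Delta, Epsilon, Zeta}.
III (derived state '+') is shared by all ingroup taxa — unites the whole ingroup.
Only Epsilon and Zeta show the derived state '+' for IV, supporting them as a clade.
Most parsimonious ingroup topology: ((((Epsilon,Zeta),Delta),Beta),Theta).
The clade {Delta, Epsilon, Zeta} is supported by II: its derived state '-' occurs in exactly those taxa and in no other taxon (including the outgroup).

II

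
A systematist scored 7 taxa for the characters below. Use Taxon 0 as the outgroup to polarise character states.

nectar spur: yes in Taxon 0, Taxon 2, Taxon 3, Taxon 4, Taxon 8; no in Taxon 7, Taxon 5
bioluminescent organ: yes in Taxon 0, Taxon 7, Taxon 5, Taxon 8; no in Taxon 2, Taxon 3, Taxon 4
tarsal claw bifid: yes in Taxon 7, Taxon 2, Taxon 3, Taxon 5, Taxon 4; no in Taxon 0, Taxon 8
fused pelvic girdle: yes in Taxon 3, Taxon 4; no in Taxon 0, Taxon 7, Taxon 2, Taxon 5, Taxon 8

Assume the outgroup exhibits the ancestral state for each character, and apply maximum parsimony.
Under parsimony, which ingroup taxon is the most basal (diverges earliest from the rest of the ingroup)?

Character polarity is set by the outgroup: the derived state is whichever differs from the outgroup's state, so for nectar spur, bioluminescent organ the derived state is 'no', and for the remaining characters it is 'yes'.
nectar spur (derived state 'no') is shared by Taxon 5 and Taxon 7 — a synapomorphy uniting that clade.
bioluminescent organ: derived state 'no' in Taxon 2, Taxon 3, and Taxon 4 only — synapomorphy for {Taxon 2, Taxon 3, Taxon 4}.
tarsal claw bifid: derived state 'yes' in Taxon 2, Taxon 3, Taxon 4, Taxon 5, and Taxon 7 only — synapomorphy for {Taxon 2, Taxon 3, Taxon 4, Taxon 5, Taxon 7}.
fused pelvic girdle: derived state 'yes' in Taxon 3 and Taxon 4 only — synapomorphy for {Taxon 3, Taxon 4}.
Most parsimonious ingroup topology: (((Taxon 7,Taxon 5),(Taxon 2,(Taxon 3,Taxon 4))),Taxon 8).
Taxon 8 is sister to the clade containing all other ingroup taxa, so it is the earliest-diverging (most basal) ingroup lineage.

Taxon 8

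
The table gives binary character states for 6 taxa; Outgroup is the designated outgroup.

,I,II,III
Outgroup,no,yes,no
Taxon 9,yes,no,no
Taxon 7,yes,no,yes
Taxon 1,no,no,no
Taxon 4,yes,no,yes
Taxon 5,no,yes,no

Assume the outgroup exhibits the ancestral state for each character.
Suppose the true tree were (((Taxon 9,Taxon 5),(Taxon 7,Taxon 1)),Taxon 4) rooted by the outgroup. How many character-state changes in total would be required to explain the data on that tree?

Map each character onto (((Taxon 9,Taxon 5),(Taxon 7,Taxon 1)),Taxon 4) (rooted by Outgroup) and count the minimum state changes it requires (Fitch parsimony):
I: 3; II: 2; III: 2.
Total tree length = 7.

7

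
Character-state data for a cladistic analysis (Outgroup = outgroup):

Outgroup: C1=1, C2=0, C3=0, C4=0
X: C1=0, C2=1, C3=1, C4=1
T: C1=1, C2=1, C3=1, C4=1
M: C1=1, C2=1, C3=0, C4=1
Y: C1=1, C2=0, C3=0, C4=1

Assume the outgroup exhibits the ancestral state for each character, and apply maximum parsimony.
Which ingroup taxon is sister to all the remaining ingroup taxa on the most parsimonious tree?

Character polarity is set by the outgroup: the derived state is whichever differs from the outgroup's state, so for C1 the derived state is '0', and for the remaining characters it is '1'.
C1: derived state '0' in X only — an autapomorphy, so it tells us nothing about relationships among taxa.
C2: derived state '1' in M, T, and X only — synapomorphy for {M, T, X}.
C3: derived state '1' in T and X only — synapomorphy for {T, X}.
C4 (derived state '1') is shared by all ingroup taxa — unites the whole ingroup.
Most parsimonious ingroup topology: (((X,T),M),Y).
Y is sister to the clade containing all other ingroup taxa, so it is the earliest-diverging (most basal) ingroup lineage.

Y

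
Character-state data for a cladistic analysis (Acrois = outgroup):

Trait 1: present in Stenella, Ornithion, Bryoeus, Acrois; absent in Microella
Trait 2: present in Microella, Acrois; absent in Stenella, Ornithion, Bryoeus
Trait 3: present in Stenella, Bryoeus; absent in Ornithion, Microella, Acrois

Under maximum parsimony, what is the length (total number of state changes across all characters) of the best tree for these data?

Character polarity is set by the outgroup: the derived state is whichever differs from the outgroup's state, so for Trait 1, Trait 2 the derived state is 'absent', and for the remaining characters it is 'present'.
Trait 1 (derived state 'absent') is unique to Microella (autapomorphy; uninformative for grouping).
Trait 2 (derived state 'absent') is shared by Bryoeus, Ornithion, and Stenella — a synapomorphy uniting that clade.
Trait 3 (derived state 'present') is shared by Bryoeus and Stenella — a synapomorphy uniting that clade.
Most parsimonious ingroup topology: (Microella,(Ornithion,(Bryoeus,Stenella))).
Changes per character on this tree: Trait 1: 1; Trait 2: 1; Trait 3: 1.
Total = 3.

3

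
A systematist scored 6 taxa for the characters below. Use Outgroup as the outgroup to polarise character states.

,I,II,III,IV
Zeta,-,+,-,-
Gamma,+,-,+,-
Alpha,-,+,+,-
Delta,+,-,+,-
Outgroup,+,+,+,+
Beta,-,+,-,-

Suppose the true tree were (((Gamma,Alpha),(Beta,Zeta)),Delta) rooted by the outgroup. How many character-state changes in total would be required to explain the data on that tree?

Map each character onto (((Gamma,Alpha),(Beta,Zeta)),Delta) (rooted by Outgroup) and count the minimum state changes it requires (Fitch parsimony):
I: 2; II: 2; III: 1; IV: 1.
Total tree length = 6.

6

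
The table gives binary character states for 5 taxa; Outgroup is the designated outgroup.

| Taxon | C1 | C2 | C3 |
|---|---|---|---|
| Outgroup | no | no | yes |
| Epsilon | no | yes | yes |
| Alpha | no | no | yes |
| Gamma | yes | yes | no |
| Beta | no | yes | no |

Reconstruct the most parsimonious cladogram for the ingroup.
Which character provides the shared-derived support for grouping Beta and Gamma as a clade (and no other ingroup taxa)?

C3

Character polarity is set by the outgroup: the derived state is whichever differs from the outgroup's state, so for C3 the derived state is 'no', and for the remaining characters it is 'yes'.
C1 (derived state 'yes') is unique to Gamma (autapomorphy; uninformative for grouping).
Only Beta, Epsilon, and Gamma show the derived state 'yes' for C2, supporting them as a clade.
Only Beta and Gamma show the derived state 'no' for C3, supporting them as a clade.
Most parsimonious ingroup topology: ((Epsilon,(Gamma,Beta)),Alpha).
The clade {Beta, Gamma} is supported by C3: its derived state 'no' occurs in exactly those taxa and in no other taxon (including the outgroup).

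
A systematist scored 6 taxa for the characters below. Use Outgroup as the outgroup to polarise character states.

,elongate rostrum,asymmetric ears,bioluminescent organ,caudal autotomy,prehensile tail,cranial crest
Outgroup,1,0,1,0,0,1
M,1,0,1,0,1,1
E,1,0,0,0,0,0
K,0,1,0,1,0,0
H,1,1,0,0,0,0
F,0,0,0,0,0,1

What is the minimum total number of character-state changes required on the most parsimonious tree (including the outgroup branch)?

7

Character polarity is set by the outgroup: the derived state is whichever differs from the outgroup's state, so for elongate rostrum, bioluminescent organ, cranial crest the derived state is '0', and for the remaining characters it is '1'.
elongate rostrum (state '0') occurs in F and K but conflicts with the nesting implied by the other characters — most parsimoniously interpreted as homoplasy.
asymmetric ears (derived state '1') is shared by H and K — a synapomorphy uniting that clade.
Only E, F, H, and K show the derived state '0' for bioluminescent organ, supporting them as a clade.
caudal autotomy (derived state '1') is unique to K (autapomorphy; uninformative for grouping).
prehensile tail: derived state '1' in M only — an autapomorphy, so it tells us nothing about relationships among taxa.
cranial crest: derived state '0' in E, H, and K only — synapomorphy for {E, H, K}.
Most parsimonious ingroup topology: (M,((E,(K,H)),F)).
Changes per character on this tree: elongate rostrum: 2; asymmetric ears: 1; bioluminescent organ: 1; caudal autotomy: 1; prehensile tail: 1; cranial crest: 1.
Total = 7.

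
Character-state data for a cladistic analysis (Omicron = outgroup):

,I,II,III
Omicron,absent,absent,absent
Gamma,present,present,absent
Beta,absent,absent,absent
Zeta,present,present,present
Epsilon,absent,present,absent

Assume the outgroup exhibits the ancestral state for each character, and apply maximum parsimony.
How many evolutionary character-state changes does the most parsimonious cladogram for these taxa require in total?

The outgroup has state 'absent' for every character, so 'present' is the derived state throughout.
I (derived state 'present') is shared by Gamma and Zeta — a synapomorphy uniting that clade.
Only Epsilon, Gamma, and Zeta show the derived state 'present' for II, supporting them as a clade.
III (derived state 'present') is unique to Zeta (autapomorphy; uninformative for grouping).
Most parsimonious ingroup topology: (((Gamma,Zeta),Epsilon),Beta).
Changes per character on this tree: I: 1; II: 1; III: 1.
Total = 3.

3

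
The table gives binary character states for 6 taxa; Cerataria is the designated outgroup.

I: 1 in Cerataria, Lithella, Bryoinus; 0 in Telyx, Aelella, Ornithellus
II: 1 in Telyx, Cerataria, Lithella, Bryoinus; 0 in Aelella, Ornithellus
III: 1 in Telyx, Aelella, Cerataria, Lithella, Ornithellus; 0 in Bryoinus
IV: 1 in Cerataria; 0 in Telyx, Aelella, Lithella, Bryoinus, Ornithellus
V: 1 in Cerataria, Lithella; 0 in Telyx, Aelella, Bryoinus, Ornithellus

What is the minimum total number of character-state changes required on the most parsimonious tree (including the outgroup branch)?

5

The outgroup has state '1' for every character, so '0' is the derived state throughout.
I (derived state '0') is shared by Aelella, Ornithellus, and Telyx — a synapomorphy uniting that clade.
II (derived state '0') is shared by Aelella and Ornithellus — a synapomorphy uniting that clade.
III: derived state '0' in Bryoinus only — an autapomorphy, so it tells us nothing about relationships among taxa.
All ingroup taxa share the derived state '0' for IV; it defines the ingroup but does not resolve relationships within it.
V (derived state '0') is shared by Aelella, Bryoinus, Ornithellus, and Telyx — a synapomorphy uniting that clade.
Most parsimonious ingroup topology: ((((Ornithellus,Aelella),Telyx),Bryoinus),Lithella).
Changes per character on this tree: I: 1; II: 1; III: 1; IV: 1; V: 1.
Total = 5.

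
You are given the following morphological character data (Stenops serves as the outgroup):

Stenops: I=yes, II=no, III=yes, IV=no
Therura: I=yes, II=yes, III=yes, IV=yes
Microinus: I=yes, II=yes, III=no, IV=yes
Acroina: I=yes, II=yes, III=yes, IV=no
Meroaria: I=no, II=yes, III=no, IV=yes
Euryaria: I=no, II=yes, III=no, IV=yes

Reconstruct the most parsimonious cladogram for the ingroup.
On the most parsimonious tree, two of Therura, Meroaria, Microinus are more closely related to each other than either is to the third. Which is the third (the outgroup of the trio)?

Character polarity is set by the outgroup: the derived state is whichever differs from the outgroup's state, so for I, III the derived state is 'no', and for the remaining characters it is 'yes'.
Only Euryaria and Meroaria show the derived state 'no' for I, supporting them as a clade.
II (derived state 'yes') is shared by all ingroup taxa — unites the whole ingroup.
III: derived state 'no' in Euryaria, Meroaria, and Microinus only — synapomorphy for {Euryaria, Meroaria, Microinus}.
Only Euryaria, Meroaria, Microinus, and Therura show the derived state 'yes' for IV, supporting them as a clade.
Most parsimonious ingroup topology: ((Therura,(Microinus,(Meroaria,Euryaria))),Acroina).
Microinus and Meroaria share a more recent common ancestor with each other than either does with Therura, so Therura is the least closely related of the three.

Therura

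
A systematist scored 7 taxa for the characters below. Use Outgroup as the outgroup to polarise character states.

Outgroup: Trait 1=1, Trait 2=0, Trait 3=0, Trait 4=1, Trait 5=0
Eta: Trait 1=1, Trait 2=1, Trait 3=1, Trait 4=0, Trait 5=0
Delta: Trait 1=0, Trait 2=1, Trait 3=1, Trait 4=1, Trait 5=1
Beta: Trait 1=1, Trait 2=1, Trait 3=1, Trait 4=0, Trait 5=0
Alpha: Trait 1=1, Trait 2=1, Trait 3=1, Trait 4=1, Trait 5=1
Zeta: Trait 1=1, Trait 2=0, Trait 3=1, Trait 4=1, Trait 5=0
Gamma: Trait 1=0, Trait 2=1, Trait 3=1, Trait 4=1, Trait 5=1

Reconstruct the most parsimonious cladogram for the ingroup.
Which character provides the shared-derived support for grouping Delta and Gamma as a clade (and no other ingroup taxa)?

Character polarity is set by the outgroup: the derived state is whichever differs from the outgroup's state, so for Trait 1, Trait 4 the derived state is '0', and for the remaining characters it is '1'.
Only Delta and Gamma show the derived state '0' for Trait 1, supporting them as a clade.
Trait 2 (derived state '1') is shared by Alpha, Beta, Delta, Eta, and Gamma — a synapomorphy uniting that clade.
All ingroup taxa share the derived state '1' for Trait 3; it defines the ingroup but does not resolve relationships within it.
Trait 4: derived state '0' in Beta and Eta only — synapomorphy for {Beta, Eta}.
Trait 5: derived state '1' in Alpha, Delta, and Gamma only — synapomorphy for {Alpha, Delta, Gamma}.
Most parsimonious ingroup topology: (((Eta,Beta),((Delta,Gamma),Alpha)),Zeta).
The clade {Delta, Gamma} is supported by Trait 1: its derived state '0' occurs in exactly those taxa and in no other taxon (including the outgroup).

Trait 1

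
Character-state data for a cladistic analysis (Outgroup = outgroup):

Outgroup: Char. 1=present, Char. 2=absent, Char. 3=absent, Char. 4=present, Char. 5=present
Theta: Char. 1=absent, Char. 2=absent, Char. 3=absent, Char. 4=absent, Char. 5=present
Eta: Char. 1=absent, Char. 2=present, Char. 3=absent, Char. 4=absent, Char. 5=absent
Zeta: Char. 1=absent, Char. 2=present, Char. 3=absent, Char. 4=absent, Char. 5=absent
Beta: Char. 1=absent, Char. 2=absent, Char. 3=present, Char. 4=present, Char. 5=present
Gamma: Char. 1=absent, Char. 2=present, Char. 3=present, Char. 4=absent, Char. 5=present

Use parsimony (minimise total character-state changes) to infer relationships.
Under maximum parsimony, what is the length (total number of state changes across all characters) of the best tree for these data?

6

Character polarity is set by the outgroup: the derived state is whichever differs from the outgroup's state, so for Char. 1, Char. 4, Char. 5 the derived state is 'absent', and for the remaining characters it is 'present'.
Char. 1 (derived state 'absent') is shared by all ingroup taxa — unites the whole ingroup.
Char. 2 (derived state 'present') is shared by Eta, Gamma, and Zeta — a synapomorphy uniting that clade.
Char. 3 groups Beta and Gamma, which is incompatible with the clades supported by the remaining characters; treating it as convergent (homoplasy) costs fewer steps than any alternative tree.
Only Eta, Gamma, Theta, and Zeta show the derived state 'absent' for Char. 4, supporting them as a clade.
Char. 5: derived state 'absent' in Eta and Zeta only — synapomorphy for {Eta, Zeta}.
Most parsimonious ingroup topology: ((Theta,((Eta,Zeta),Gamma)),Beta).
Changes per character on this tree: Char. 1: 1; Char. 2: 1; Char. 3: 2; Char. 4: 1; Char. 5: 1.
Total = 6.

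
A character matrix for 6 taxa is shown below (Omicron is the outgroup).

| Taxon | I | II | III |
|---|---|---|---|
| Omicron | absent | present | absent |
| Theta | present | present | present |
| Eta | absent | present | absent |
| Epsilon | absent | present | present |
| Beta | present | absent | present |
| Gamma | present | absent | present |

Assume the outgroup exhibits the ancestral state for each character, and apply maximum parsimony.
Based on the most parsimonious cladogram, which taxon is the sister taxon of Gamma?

Beta

Character polarity is set by the outgroup: the derived state is whichever differs from the outgroup's state, so for II the derived state is 'absent', and for the remaining characters it is 'present'.
I: derived state 'present' in Beta, Gamma, and Theta only — synapomorphy for {Beta, Gamma, Theta}.
Only Beta and Gamma show the derived state 'absent' for II, supporting them as a clade.
III (derived state 'present') is shared by Beta, Epsilon, Gamma, and Theta — a synapomorphy uniting that clade.
Most parsimonious ingroup topology: (((Theta,(Beta,Gamma)),Epsilon),Eta).
Gamma and Beta form a cherry on this tree, so they are sister taxa.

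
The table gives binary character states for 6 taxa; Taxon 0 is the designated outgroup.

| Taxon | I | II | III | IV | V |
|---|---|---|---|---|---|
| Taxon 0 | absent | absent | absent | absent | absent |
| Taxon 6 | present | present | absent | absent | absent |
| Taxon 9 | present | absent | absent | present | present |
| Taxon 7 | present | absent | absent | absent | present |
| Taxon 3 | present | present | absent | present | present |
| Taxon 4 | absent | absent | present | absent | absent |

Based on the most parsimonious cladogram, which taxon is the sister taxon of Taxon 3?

The outgroup has state 'absent' for every character, so 'present' is the derived state throughout.
Only Taxon 3, Taxon 6, Taxon 7, and Taxon 9 show the derived state 'present' for I, supporting them as a clade.
II groups Taxon 3 and Taxon 6, which is incompatible with the clades supported by the remaining characters; treating it as convergent (homoplasy) costs fewer steps than any alternative tree.
III: derived state 'present' in Taxon 4 only — an autapomorphy, so it tells us nothing about relationships among taxa.
IV: derived state 'present' in Taxon 3 and Taxon 9 only — synapomorphy for {Taxon 3, Taxon 9}.
Only Taxon 3, Taxon 7, and Taxon 9 show the derived state 'present' for V, supporting them as a clade.
Most parsimonious ingroup topology: ((Taxon 6,((Taxon 9,Taxon 3),Taxon 7)),Taxon 4).
Taxon 3 and Taxon 9 form a cherry on this tree, so they are sister taxa.

Taxon 9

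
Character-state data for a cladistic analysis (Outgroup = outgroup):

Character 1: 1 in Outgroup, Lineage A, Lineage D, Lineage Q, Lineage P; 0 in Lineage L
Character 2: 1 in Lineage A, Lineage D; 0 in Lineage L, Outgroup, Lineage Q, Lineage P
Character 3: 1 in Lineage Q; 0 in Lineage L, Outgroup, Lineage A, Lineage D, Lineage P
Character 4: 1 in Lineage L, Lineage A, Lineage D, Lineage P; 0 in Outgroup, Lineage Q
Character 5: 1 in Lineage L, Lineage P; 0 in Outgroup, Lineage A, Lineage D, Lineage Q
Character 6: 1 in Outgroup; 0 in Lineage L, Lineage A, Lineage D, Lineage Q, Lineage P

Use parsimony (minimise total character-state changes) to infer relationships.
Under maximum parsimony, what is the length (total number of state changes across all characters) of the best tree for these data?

6

Character polarity is set by the outgroup: the derived state is whichever differs from the outgroup's state, so for Character 1, Character 6 the derived state is '0', and for the remaining characters it is '1'.
Character 1: derived state '0' in Lineage L only — an autapomorphy, so it tells us nothing about relationships among taxa.
Only Lineage A and Lineage D show the derived state '1' for Character 2, supporting them as a clade.
Character 3 (derived state '1') is unique to Lineage Q (autapomorphy; uninformative for grouping).
Character 4 (derived state '1') is shared by Lineage A, Lineage D, Lineage L, and Lineage P — a synapomorphy uniting that clade.
Only Lineage L and Lineage P show the derived state '1' for Character 5, supporting them as a clade.
All ingroup taxa share the derived state '0' for Character 6; it defines the ingroup but does not resolve relationships within it.
Most parsimonious ingroup topology: (((Lineage A,Lineage D),(Lineage P,Lineage L)),Lineage Q).
Changes per character on this tree: Character 1: 1; Character 2: 1; Character 3: 1; Character 4: 1; Character 5: 1; Character 6: 1.
Total = 6.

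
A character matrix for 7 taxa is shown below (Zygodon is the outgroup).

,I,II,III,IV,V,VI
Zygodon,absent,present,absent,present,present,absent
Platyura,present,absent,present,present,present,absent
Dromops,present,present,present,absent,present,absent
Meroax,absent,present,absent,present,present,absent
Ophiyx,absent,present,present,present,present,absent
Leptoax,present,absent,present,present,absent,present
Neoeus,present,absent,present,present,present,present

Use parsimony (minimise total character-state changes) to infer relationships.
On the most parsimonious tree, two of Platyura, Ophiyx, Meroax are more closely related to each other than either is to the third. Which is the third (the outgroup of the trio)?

Character polarity is set by the outgroup: the derived state is whichever differs from the outgroup's state, so for II, IV, V the derived state is 'absent', and for the remaining characters it is 'present'.
I: derived state 'present' in Dromops, Leptoax, Neoeus, and Platyura only — synapomorphy for {Dromops, Leptoax, Neoeus, Platyura}.
II: derived state 'absent' in Leptoax, Neoeus, and Platyura only — synapomorphy for {Leptoax, Neoeus, Platyura}.
III: derived state 'present' in Dromops, Leptoax, Neoeus, Ophiyx, and Platyura only — synapomorphy for {Dromops, Leptoax, Neoeus, Ophiyx, Platyura}.
IV: derived state 'absent' in Dromops only — an autapomorphy, so it tells us nothing about relationships among taxa.
V (derived state 'absent') is unique to Leptoax (autapomorphy; uninformative for grouping).
Only Leptoax and Neoeus show the derived state 'present' for VI, supporting them as a clade.
Most parsimonious ingroup topology: ((((Platyura,(Leptoax,Neoeus)),Dromops),Ophiyx),Meroax).
Platyura and Ophiyx share a more recent common ancestor with each other than either does with Meroax, so Meroax is the least closely related of the three.

Meroax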